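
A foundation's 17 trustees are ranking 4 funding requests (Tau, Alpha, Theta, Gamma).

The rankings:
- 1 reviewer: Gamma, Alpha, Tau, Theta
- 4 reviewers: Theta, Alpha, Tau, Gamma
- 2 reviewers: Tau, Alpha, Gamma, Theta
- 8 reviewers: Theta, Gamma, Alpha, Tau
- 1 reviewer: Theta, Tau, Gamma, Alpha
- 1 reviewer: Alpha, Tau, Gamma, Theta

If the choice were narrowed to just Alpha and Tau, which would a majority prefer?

Ballots ranking Alpha above Tau: 1 + 4 + 8 + 1 = 14.
Ballots ranking Tau above Alpha: 17 − 14 = 3.
Alpha wins the head-to-head 14–3.

Alpha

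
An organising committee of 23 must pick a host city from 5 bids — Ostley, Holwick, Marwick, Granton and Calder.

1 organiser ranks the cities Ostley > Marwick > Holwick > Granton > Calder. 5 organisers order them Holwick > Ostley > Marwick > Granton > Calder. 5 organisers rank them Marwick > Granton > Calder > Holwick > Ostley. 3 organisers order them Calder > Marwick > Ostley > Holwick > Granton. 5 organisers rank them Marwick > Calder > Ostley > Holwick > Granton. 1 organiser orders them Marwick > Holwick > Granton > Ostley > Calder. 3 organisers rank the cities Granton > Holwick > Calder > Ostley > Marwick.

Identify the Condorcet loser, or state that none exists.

none

Head-to-head results (23 organisers):
Ostley vs Holwick: 1+3+5 = 9 for Ostley, 14 for Holwick — Holwick by 14–9.
Ostley vs Marwick: Marwick wins 14–9.
Ostley vs Granton: Ostley, 14–9.
Ostley vs Calder: Calder, 16–7.
Holwick vs Marwick: Marwick wins 15–8.
Holwick vs Granton: Holwick is ranked higher on 1+5+3+5+1 = 15 ballots, Granton on 8. Holwick wins 15–8.
Holwick vs Calder: Holwick preferred on 1+5+1+3 = 10 ballots; Calder wins 13–10.
Marwick vs Granton: Marwick wins 20–3.
Marwick vs Calder: 17 to 6, Marwick.
Granton vs Calder: Granton is ranked higher on 1+5+5+1+3 = 15 ballots, Calder on 8. Granton wins 15–8.
No city is winless: Ostley beats Granton; Holwick beats Ostley; Marwick beats Ostley; Granton beats Calder; Calder beats Ostley. There is no Condorcet loser.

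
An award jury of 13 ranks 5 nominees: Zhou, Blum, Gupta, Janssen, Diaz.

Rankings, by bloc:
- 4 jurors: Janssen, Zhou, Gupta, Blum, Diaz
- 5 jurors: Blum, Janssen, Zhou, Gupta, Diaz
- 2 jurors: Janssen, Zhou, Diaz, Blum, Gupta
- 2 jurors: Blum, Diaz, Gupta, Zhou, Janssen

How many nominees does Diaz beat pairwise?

Diaz against each rival (13 jurors):
Diaz–Zhou: Zhou 11–2.
Diaz vs Blum: Diaz is ranked higher on 2 ballots, Blum on 11. Blum wins 11–2.
Diaz vs Gupta: Gupta, 9–4.
Diaz vs Janssen: 2 to 11, Janssen.
Diaz beats no one; loses to Zhou, Blum, Gupta, Janssen — 0 pairwise wins.

0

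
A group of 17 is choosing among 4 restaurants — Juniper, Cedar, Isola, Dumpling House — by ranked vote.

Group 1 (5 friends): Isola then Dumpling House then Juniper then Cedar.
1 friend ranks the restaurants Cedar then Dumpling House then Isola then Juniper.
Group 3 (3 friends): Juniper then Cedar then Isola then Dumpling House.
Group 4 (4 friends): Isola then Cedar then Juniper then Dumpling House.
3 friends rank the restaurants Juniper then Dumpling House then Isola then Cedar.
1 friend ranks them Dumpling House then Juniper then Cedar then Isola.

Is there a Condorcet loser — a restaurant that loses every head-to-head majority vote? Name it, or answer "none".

Cedar

Pairwise majorities:
Juniper vs Cedar: 12 to 5, Juniper.
Juniper vs Isola: Isola, 10–7.
Juniper vs Dumpling House: Juniper, 10–7.
Cedar vs Isola: Cedar is ranked higher on 1+3+1 = 5 ballots, Isola on 12. Isola wins 12–5.
Cedar vs Dumpling House: 8 to 9, Dumpling House.
Isola–Dumpling House: Isola 12–5.
Cedar is beaten in every head-to-head and is the Condorcet loser.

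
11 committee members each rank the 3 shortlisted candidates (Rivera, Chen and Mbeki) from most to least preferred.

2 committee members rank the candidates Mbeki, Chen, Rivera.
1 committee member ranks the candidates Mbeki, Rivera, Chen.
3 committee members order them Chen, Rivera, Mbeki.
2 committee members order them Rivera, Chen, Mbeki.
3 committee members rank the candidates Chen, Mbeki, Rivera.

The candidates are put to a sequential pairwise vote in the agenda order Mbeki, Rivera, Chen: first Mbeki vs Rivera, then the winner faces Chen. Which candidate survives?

Round 1: Mbeki vs Rivera — 6–5, Mbeki advances.
Round 2: Mbeki vs Chen — 3–8, Chen advances.
Chen survives the agenda.

Chen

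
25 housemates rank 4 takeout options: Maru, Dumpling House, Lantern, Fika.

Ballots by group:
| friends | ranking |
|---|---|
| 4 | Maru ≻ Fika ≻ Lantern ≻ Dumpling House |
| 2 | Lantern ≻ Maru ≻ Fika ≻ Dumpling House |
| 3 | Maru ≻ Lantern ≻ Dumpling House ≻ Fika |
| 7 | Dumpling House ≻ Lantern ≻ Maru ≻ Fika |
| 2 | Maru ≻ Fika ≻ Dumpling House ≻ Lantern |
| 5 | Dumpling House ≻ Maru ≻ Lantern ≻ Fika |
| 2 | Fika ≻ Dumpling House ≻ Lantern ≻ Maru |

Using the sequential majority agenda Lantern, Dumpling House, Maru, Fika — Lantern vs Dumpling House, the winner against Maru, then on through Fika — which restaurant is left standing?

Dumpling House

Round 1: Lantern vs Dumpling House — 9–16, Dumpling House advances.
Round 2: Dumpling House vs Maru — 14–11, Dumpling House advances.
Round 3: Dumpling House vs Fika — 15–10, Dumpling House advances.
Dumpling House survives the agenda.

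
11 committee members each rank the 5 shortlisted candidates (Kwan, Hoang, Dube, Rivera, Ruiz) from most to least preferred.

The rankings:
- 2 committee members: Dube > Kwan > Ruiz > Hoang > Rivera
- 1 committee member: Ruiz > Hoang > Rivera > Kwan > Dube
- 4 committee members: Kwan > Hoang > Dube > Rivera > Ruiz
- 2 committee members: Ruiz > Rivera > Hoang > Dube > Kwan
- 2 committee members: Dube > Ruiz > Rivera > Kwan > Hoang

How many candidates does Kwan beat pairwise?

3

Kwan against each rival (11 committee members):
Kwan vs Hoang: Kwan wins 8–3.
Kwan vs Dube: Kwan preferred on 1+4 = 5 ballots; Dube wins 6–5.
Kwan–Rivera: Kwan 6–5.
Kwan vs Ruiz: Kwan wins 6–5.
Kwan beats Hoang, Rivera, Ruiz; loses to Dube — 3 pairwise wins.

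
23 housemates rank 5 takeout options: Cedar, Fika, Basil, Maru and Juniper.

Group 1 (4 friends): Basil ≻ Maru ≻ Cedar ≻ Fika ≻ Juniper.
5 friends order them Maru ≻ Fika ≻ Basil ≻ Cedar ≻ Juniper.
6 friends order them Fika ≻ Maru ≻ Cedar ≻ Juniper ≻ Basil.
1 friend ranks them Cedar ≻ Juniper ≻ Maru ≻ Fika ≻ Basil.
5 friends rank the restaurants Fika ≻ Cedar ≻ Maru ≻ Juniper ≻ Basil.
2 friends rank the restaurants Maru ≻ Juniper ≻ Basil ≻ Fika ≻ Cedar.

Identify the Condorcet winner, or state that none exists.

Maru

Check each pair by majority over 23 ballots:
Cedar–Fika: Fika 18–5.
Cedar vs Basil: Cedar preferred on 6+1+5 = 12 ballots; Cedar wins 12–11.
Cedar vs Maru: Cedar preferred on 1+5 = 6 ballots; Maru wins 17–6.
Cedar vs Juniper: Cedar preferred on 4+5+6+1+5 = 21 ballots; Cedar wins 21–2.
Fika–Basil: Fika 17–6.
Fika vs Maru: Fika is ranked higher on 6+5 = 11 ballots, Maru on 12. Maru wins 12–11.
Fika vs Juniper: 4+5+6+5 = 20 for Fika, 3 for Juniper — Fika by 20–3.
Basil vs Maru: Basil is ranked higher on 4 ballots, Maru on 19. Maru wins 19–4.
Basil vs Juniper: 4+5 = 9 for Basil, 14 for Juniper — Juniper by 14–9.
Maru vs Juniper: Maru preferred on 4+5+6+5+2 = 22 ballots; Maru wins 22–1.
Maru wins every pairwise contest, so Maru is the Condorcet winner.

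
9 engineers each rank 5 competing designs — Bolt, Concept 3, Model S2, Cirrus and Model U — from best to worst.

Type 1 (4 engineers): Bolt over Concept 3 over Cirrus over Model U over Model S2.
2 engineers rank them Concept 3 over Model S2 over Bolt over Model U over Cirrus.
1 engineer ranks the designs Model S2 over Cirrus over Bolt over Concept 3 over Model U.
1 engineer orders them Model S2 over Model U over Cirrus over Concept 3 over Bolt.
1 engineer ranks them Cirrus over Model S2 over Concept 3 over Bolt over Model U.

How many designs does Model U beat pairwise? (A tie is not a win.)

0

Model U against each rival (9 engineers):
Model U vs Bolt: Bolt wins 8–1.
Model U vs Concept 3: Concept 3 wins 8–1.
Model U–Model S2: Model S2 5–4.
Model U–Cirrus: Cirrus 6–3.
Model U beats no one; loses to Bolt, Concept 3, Model S2, Cirrus — 0 pairwise wins.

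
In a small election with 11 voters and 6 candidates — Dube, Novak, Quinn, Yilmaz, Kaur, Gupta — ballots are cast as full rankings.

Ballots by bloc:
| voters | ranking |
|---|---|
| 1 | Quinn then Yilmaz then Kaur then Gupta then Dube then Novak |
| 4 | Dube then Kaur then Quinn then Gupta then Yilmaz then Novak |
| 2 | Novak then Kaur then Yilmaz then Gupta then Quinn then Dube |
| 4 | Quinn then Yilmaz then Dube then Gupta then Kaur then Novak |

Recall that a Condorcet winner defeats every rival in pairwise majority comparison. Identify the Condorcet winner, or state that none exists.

Check each pair by majority over 11 ballots:
Dube–Novak: Dube 9–2.
Dube vs Quinn: Quinn, 7–4.
Dube–Yilmaz: Yilmaz 7–4.
Dube–Kaur: Dube 8–3.
Dube vs Gupta: Dube is ranked higher on 4+4 = 8 ballots, Gupta on 3. Dube wins 8–3.
Novak vs Quinn: Quinn wins 9–2.
Novak vs Yilmaz: 2 for Novak, 9 for Yilmaz — Yilmaz by 9–2.
Novak vs Kaur: Kaur, 9–2.
Novak vs Gupta: Novak is ranked higher on 2 ballots, Gupta on 9. Gupta wins 9–2.
Quinn vs Yilmaz: Quinn is ranked higher on 1+4+4 = 9 ballots, Yilmaz on 2. Quinn wins 9–2.
Quinn vs Kaur: Kaur, 6–5.
Quinn vs Gupta: Quinn preferred on 1+4+4 = 9 ballots; Quinn wins 9–2.
Yilmaz vs Kaur: Kaur wins 6–5.
Yilmaz vs Gupta: Yilmaz, 7–4.
Kaur vs Gupta: 7 to 4, Kaur.
Every candidate loses at least once (Dube loses to Quinn; Novak loses to Dube; Quinn loses to Kaur; Yilmaz loses to Quinn; Kaur loses to Dube; Gupta loses to Dube). The majority relation contains the cycle Dube > Kaur > Quinn > Dube, so there is no Condorcet winner.

none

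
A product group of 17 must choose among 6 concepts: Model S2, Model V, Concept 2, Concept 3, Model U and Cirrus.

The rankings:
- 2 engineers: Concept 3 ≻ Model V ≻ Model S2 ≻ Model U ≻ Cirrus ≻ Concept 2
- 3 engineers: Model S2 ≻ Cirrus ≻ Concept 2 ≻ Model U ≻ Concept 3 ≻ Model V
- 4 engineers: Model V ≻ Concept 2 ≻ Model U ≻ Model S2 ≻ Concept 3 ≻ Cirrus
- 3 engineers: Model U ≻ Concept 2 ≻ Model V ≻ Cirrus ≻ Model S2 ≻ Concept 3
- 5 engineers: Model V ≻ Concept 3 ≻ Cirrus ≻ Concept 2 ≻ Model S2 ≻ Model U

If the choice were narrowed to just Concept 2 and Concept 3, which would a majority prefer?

Concept 2

Ballots ranking Concept 2 above Concept 3: 3 + 4 + 3 = 10.
Ballots ranking Concept 3 above Concept 2: 17 − 10 = 7.
Concept 2 wins the head-to-head 10–7.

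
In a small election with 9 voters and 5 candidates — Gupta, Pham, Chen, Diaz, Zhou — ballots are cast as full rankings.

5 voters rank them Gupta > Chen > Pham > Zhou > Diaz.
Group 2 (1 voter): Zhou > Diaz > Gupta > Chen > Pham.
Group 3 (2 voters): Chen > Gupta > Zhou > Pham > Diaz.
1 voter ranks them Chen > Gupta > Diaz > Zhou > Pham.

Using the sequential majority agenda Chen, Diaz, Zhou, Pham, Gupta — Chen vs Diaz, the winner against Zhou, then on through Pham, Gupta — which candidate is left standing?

Round 1: Chen vs Diaz — 8–1, Chen advances.
Round 2: Chen vs Zhou — 8–1, Chen advances.
Round 3: Chen vs Pham — 9–0, Chen advances.
Round 4: Chen vs Gupta — 3–6, Gupta advances.
The agenda winner is Gupta.

Gupta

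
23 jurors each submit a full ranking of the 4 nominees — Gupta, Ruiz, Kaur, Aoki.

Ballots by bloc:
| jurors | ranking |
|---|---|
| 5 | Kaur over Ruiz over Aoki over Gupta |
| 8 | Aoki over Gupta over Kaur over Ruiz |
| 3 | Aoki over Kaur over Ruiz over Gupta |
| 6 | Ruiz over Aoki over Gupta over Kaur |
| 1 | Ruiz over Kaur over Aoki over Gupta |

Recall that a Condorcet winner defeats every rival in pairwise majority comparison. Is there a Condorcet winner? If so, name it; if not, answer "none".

none

Head-to-head results (23 jurors):
Gupta vs Ruiz: Gupta preferred on 8 ballots; Ruiz wins 15–8.
Gupta vs Kaur: 8+6 = 14 for Gupta, 9 for Kaur — Gupta by 14–9.
Gupta vs Aoki: 0 to 23, Aoki.
Ruiz vs Kaur: Ruiz preferred on 6+1 = 7 ballots; Kaur wins 16–7.
Ruiz vs Aoki: 12 to 11, Ruiz.
Kaur vs Aoki: 6 to 17, Aoki.
No nominee is unbeaten: Gupta loses to Ruiz; Ruiz loses to Kaur; Kaur loses to Gupta; Aoki loses to Ruiz. In particular Gupta > Kaur > Ruiz > Gupta is a majority cycle — no Condorcet winner exists.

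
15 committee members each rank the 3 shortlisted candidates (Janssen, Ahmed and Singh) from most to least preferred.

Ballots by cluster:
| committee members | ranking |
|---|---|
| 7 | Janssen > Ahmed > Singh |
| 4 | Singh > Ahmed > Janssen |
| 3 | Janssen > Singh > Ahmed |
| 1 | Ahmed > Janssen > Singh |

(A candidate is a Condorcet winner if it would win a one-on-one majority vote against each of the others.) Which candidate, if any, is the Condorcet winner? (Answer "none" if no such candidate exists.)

Head-to-head results (15 committee members):
Janssen vs Ahmed: Janssen wins 10–5.
Janssen vs Singh: Janssen, 11–4.
Ahmed–Singh: Ahmed 8–7.
Only Janssen has no losses; Janssen is the Condorcet winner.

Janssen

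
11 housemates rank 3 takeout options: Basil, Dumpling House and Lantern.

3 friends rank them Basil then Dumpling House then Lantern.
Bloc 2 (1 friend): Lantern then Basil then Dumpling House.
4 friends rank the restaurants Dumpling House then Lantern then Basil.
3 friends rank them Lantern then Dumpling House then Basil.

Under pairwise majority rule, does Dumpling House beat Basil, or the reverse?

Ballots ranking Dumpling House above Basil: 4 + 3 = 7.
Ballots ranking Basil above Dumpling House: 11 − 7 = 4.
Dumpling House wins the head-to-head 7–4.

Dumpling House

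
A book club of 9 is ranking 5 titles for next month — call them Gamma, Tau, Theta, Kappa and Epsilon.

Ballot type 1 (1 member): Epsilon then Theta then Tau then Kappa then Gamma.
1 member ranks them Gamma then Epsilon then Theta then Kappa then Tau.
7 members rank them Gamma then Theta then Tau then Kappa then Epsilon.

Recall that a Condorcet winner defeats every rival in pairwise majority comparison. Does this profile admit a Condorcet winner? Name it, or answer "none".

Pairwise majorities:
Gamma vs Tau: 8 to 1, Gamma.
Gamma vs Theta: Gamma preferred on 1+7 = 8 ballots; Gamma wins 8–1.
Gamma vs Kappa: Gamma preferred on 1+7 = 8 ballots; Gamma wins 8–1.
Gamma–Epsilon: Gamma 8–1.
Tau vs Theta: Tau is ranked higher on 0 ballots, Theta on 9. Theta wins 9–0.
Tau vs Kappa: 8 to 1, Tau.
Tau vs Epsilon: Tau, 7–2.
Theta vs Kappa: Theta is ranked higher on 1+1+7 = 9 ballots, Kappa on 0. Theta wins 9–0.
Theta vs Epsilon: Theta preferred on 7 ballots; Theta wins 7–2.
Kappa vs Epsilon: Kappa, 7–2.
Gamma beats each of Tau, Theta, Kappa, Epsilon — Gamma is the Condorcet winner.

Gamma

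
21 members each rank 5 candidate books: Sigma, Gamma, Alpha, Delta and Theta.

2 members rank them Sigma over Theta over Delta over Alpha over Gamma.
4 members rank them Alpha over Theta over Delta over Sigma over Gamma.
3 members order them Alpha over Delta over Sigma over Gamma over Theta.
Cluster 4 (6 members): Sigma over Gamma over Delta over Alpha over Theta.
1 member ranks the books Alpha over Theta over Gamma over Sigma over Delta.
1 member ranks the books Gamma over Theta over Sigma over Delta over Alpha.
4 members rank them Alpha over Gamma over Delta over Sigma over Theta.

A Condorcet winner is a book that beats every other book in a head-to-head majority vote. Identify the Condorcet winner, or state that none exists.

Alpha

Pairwise majorities:
Sigma vs Gamma: 2+4+3+6 = 15 for Sigma, 6 for Gamma — Sigma by 15–6.
Sigma vs Alpha: 2+6+1 = 9 for Sigma, 12 for Alpha — Alpha by 12–9.
Sigma vs Delta: Delta wins 11–10.
Sigma–Theta: Sigma 15–6.
Gamma–Alpha: Alpha 14–7.
Gamma vs Delta: Gamma is ranked higher on 6+1+1+4 = 12 ballots, Delta on 9. Gamma wins 12–9.
Gamma–Theta: Gamma 14–7.
Alpha vs Delta: Alpha wins 12–9.
Alpha vs Theta: 4+3+6+1+4 = 18 for Alpha, 3 for Theta — Alpha by 18–3.
Delta–Theta: Delta 13–8.
Only Alpha has no losses; Alpha is the Condorcet winner.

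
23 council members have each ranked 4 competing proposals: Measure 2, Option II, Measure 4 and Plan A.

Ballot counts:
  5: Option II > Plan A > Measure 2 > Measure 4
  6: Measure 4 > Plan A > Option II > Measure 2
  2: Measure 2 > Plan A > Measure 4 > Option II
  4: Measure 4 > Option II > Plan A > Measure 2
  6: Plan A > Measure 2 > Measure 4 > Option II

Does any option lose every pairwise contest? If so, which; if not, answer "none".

none

Head-to-head results (23 council members):
Measure 2 vs Option II: Option II wins 15–8.
Measure 2 vs Measure 4: Measure 2 wins 13–10.
Measure 2 vs Plan A: Measure 2 preferred on 2 ballots; Plan A wins 21–2.
Option II vs Measure 4: Measure 4 wins 18–5.
Option II vs Plan A: Option II is ranked higher on 5+4 = 9 ballots, Plan A on 14. Plan A wins 14–9.
Measure 4 vs Plan A: Plan A wins 13–10.
No option is winless: Measure 2 beats Measure 4; Option II beats Measure 2; Measure 4 beats Option II; Plan A beats Measure 2. There is no Condorcet loser.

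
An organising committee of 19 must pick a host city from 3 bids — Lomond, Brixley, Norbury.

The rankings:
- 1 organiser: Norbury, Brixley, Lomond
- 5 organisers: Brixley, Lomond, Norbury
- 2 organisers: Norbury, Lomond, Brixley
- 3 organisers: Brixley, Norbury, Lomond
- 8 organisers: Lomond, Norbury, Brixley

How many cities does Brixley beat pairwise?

Brixley against each rival (19 organisers):
Brixley vs Lomond: Lomond, 10–9.
Brixley vs Norbury: Norbury, 11–8.
Brixley beats no one; loses to Lomond, Norbury — 0 pairwise wins.

0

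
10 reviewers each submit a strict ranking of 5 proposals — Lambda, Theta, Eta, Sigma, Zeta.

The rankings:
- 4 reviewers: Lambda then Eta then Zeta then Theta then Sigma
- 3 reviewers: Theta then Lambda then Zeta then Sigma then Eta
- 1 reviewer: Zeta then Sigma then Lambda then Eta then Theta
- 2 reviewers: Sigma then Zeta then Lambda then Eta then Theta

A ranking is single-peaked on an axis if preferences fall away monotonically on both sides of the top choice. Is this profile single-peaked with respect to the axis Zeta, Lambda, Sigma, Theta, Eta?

Axis positions: Zeta=1, Lambda=2, Sigma=3, Theta=4, Eta=5.
Type 1: ranking walks positions 2-5-1-4-3; Eta is ranked above Sigma even though Sigma lies between Eta and the peak Lambda on the axis — preferences dip and rise again. Not single-peaked.
Type 2: ranking walks positions 4-2-1-3-5; Lambda is ranked above Sigma even though Sigma lies between Lambda and the peak Theta on the axis — preferences dip and rise again. Not single-peaked.
Type 3: ranking walks positions 1-3-2-5-4; Sigma is ranked above Lambda even though Lambda lies between Sigma and the peak Zeta on the axis — preferences dip and rise again. Not single-peaked.
Type 4: ranking walks positions 3-1-2-5-4; Zeta is ranked above Lambda even though Lambda lies between Zeta and the peak Sigma on the axis — preferences dip and rise again. Not single-peaked.
Type 1 violates single-peakedness, so the profile is not single-peaked on this axis.

no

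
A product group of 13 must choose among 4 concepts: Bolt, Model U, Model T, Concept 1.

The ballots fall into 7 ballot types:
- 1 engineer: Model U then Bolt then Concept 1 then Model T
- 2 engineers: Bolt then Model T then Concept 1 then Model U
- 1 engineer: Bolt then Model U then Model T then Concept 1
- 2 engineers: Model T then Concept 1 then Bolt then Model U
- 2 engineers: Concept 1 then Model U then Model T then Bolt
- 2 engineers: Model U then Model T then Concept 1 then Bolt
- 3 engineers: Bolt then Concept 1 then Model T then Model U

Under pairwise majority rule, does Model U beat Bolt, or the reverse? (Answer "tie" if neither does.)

Bolt

Ballots ranking Model U above Bolt: 1 + 2 + 2 = 5.
Ballots ranking Bolt above Model U: 13 − 5 = 8.
Bolt wins the head-to-head 8–5.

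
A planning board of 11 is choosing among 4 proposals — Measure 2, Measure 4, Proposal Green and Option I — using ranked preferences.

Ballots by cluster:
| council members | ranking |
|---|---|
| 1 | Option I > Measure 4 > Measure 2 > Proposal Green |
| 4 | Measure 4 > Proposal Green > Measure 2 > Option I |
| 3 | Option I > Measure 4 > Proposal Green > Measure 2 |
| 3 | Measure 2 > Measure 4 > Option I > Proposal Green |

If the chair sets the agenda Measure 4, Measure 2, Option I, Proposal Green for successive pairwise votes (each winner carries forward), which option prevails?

Round 1: Measure 4 vs Measure 2 — 8–3, Measure 4 advances.
Round 2: Measure 4 vs Option I — 7–4, Measure 4 advances.
Round 3: Measure 4 vs Proposal Green — 11–0, Measure 4 advances.
The agenda winner is Measure 4.

Measure 4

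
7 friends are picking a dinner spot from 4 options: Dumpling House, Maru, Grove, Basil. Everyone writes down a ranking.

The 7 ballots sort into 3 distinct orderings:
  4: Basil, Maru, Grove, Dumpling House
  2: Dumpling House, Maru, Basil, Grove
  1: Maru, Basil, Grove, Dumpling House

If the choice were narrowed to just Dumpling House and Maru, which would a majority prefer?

Ballots ranking Dumpling House above Maru: 2.
Ballots ranking Maru above Dumpling House: 7 − 2 = 5.
Maru wins the head-to-head 5–2.

Maru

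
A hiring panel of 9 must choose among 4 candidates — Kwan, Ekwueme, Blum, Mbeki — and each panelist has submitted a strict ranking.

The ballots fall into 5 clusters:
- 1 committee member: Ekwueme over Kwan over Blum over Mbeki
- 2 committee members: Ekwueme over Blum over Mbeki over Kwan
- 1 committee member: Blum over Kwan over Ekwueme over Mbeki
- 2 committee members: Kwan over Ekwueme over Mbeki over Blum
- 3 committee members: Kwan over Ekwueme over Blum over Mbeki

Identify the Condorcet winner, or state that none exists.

Check each pair by majority over 9 ballots:
Kwan vs Ekwueme: 6 to 3, Kwan.
Kwan vs Blum: 1+2+3 = 6 for Kwan, 3 for Blum — Kwan by 6–3.
Kwan vs Mbeki: Kwan is ranked higher on 1+1+2+3 = 7 ballots, Mbeki on 2. Kwan wins 7–2.
Ekwueme vs Blum: Ekwueme is ranked higher on 1+2+2+3 = 8 ballots, Blum on 1. Ekwueme wins 8–1.
Ekwueme vs Mbeki: Ekwueme is ranked higher on 1+2+1+2+3 = 9 ballots, Mbeki on 0. Ekwueme wins 9–0.
Blum vs Mbeki: 7 to 2, Blum.
Only Kwan has no losses; Kwan is the Condorcet winner.

Kwan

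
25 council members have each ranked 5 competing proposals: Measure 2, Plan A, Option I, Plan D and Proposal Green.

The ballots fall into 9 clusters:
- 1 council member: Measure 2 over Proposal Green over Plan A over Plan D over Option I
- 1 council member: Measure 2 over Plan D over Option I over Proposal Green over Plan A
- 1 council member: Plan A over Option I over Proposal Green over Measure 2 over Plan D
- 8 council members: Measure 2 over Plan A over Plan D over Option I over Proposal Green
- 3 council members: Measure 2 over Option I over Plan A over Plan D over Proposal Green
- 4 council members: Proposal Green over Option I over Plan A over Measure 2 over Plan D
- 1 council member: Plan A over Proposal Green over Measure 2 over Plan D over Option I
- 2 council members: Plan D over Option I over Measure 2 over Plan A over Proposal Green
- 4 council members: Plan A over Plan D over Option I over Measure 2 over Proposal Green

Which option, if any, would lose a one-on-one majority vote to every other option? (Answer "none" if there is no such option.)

Pairwise majorities:
Measure 2 vs Plan A: Measure 2 is ranked higher on 1+1+8+3+2 = 15 ballots, Plan A on 10. Measure 2 wins 15–10.
Measure 2 vs Option I: Measure 2 wins 14–11.
Measure 2–Plan D: Measure 2 19–6.
Measure 2 vs Proposal Green: 19 to 6, Measure 2.
Plan A vs Option I: 1+1+8+1+4 = 15 for Plan A, 10 for Option I — Plan A by 15–10.
Plan A–Plan D: Plan A 22–3.
Plan A vs Proposal Green: Plan A preferred on 1+8+3+1+2+4 = 19 ballots; Plan A wins 19–6.
Option I–Plan D: Plan D 17–8.
Option I vs Proposal Green: Option I preferred on 1+1+8+3+2+4 = 19 ballots; Option I wins 19–6.
Plan D vs Proposal Green: Plan D is ranked higher on 1+8+3+2+4 = 18 ballots, Proposal Green on 7. Plan D wins 18–7.
Proposal Green is beaten in every head-to-head and is the Condorcet loser.

Proposal Green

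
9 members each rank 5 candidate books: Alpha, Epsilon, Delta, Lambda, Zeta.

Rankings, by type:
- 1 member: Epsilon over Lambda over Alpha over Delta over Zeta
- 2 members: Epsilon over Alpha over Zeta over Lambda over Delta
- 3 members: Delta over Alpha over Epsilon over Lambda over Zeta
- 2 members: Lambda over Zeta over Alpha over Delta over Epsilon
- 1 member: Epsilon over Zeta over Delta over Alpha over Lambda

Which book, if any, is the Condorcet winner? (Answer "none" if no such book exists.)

Alpha

Check each pair by majority over 9 ballots:
Alpha vs Epsilon: 3+2 = 5 for Alpha, 4 for Epsilon — Alpha by 5–4.
Alpha vs Delta: Alpha is ranked higher on 1+2+2 = 5 ballots, Delta on 4. Alpha wins 5–4.
Alpha vs Lambda: Alpha preferred on 2+3+1 = 6 ballots; Alpha wins 6–3.
Alpha vs Zeta: 6 to 3, Alpha.
Epsilon vs Delta: Epsilon is ranked higher on 1+2+1 = 4 ballots, Delta on 5. Delta wins 5–4.
Epsilon vs Lambda: 7 to 2, Epsilon.
Epsilon vs Zeta: Epsilon is ranked higher on 1+2+3+1 = 7 ballots, Zeta on 2. Epsilon wins 7–2.
Delta vs Lambda: Delta preferred on 3+1 = 4 ballots; Lambda wins 5–4.
Delta vs Zeta: Delta is ranked higher on 1+3 = 4 ballots, Zeta on 5. Zeta wins 5–4.
Lambda vs Zeta: Lambda is ranked higher on 1+3+2 = 6 ballots, Zeta on 3. Lambda wins 6–3.
Only Alpha has no losses; Alpha is the Condorcet winner.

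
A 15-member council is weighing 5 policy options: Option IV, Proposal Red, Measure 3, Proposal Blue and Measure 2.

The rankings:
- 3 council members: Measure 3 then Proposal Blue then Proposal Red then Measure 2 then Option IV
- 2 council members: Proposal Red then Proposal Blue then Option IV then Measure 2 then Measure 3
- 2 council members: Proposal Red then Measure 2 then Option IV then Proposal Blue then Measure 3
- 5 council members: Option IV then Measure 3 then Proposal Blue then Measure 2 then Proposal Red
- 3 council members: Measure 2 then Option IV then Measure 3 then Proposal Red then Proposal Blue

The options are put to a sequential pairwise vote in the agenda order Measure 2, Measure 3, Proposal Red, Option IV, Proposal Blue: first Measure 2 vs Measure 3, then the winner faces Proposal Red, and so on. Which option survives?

Round 1: Measure 2 vs Measure 3 — 7–8, Measure 3 advances.
Round 2: Measure 3 vs Proposal Red — 11–4, Measure 3 advances.
Round 3: Measure 3 vs Option IV — 3–12, Option IV advances.
Round 4: Option IV vs Proposal Blue — 10–5, Option IV advances.
The agenda winner is Option IV.

Option IV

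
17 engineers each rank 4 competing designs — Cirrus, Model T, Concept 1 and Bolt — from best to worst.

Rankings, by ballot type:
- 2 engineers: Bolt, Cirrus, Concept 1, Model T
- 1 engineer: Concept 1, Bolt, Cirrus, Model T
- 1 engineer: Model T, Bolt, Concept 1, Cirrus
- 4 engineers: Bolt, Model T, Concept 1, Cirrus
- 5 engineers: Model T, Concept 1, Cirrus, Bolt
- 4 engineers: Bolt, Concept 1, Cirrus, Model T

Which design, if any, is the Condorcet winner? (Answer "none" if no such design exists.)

Pairwise majorities:
Cirrus vs Model T: Model T, 10–7.
Cirrus vs Concept 1: Concept 1, 15–2.
Cirrus vs Bolt: Bolt wins 12–5.
Model T–Concept 1: Model T 10–7.
Model T–Bolt: Bolt 11–6.
Concept 1 vs Bolt: Bolt, 11–6.
Bolt beats each of Cirrus, Model T, Concept 1 — Bolt is the Condorcet winner.

Bolt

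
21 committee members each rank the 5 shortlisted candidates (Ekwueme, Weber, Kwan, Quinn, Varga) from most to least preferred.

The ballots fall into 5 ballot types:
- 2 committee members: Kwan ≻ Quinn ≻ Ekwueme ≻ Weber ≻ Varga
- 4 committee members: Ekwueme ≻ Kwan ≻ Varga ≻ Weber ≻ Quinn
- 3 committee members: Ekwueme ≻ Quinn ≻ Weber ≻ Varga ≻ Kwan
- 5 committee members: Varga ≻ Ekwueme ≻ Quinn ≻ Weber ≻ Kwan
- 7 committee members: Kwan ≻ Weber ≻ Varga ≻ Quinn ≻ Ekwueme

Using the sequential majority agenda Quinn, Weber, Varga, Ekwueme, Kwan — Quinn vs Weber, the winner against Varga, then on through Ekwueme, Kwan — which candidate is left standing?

Round 1: Quinn vs Weber — 10–11, Weber advances.
Round 2: Weber vs Varga — 12–9, Weber advances.
Round 3: Weber vs Ekwueme — 7–14, Ekwueme advances.
Round 4: Ekwueme vs Kwan — 12–9, Ekwueme advances.
The agenda winner is Ekwueme.

Ekwueme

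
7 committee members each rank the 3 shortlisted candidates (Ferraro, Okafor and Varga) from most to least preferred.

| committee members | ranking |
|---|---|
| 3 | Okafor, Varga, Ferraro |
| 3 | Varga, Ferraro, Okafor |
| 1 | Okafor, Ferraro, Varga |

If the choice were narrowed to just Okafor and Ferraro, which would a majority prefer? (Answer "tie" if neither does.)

Okafor

Ballots ranking Okafor above Ferraro: 3 + 1 = 4.
Ballots ranking Ferraro above Okafor: 7 − 4 = 3.
Okafor wins the head-to-head 4–3.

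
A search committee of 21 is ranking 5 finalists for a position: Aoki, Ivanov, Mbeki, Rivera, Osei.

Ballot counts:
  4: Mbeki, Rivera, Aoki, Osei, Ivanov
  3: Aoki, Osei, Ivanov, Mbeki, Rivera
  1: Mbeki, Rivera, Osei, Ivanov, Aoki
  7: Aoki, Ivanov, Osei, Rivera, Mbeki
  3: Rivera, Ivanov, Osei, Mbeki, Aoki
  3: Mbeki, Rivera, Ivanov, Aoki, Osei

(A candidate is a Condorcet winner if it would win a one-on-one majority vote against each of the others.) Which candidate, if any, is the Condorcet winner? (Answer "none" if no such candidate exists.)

none

Pairwise majorities:
Aoki vs Ivanov: Aoki is ranked higher on 4+3+7 = 14 ballots, Ivanov on 7. Aoki wins 14–7.
Aoki vs Mbeki: Mbeki wins 11–10.
Aoki vs Rivera: 3+7 = 10 for Aoki, 11 for Rivera — Rivera by 11–10.
Aoki–Osei: Aoki 17–4.
Ivanov vs Mbeki: Ivanov is ranked higher on 3+7+3 = 13 ballots, Mbeki on 8. Ivanov wins 13–8.
Ivanov vs Rivera: 10 to 11, Rivera.
Ivanov vs Osei: Ivanov, 13–8.
Mbeki vs Rivera: Mbeki, 11–10.
Mbeki vs Osei: 8 to 13, Osei.
Rivera vs Osei: 11 to 10, Rivera.
Each candidate drops at least one matchup (Aoki loses to Mbeki; Ivanov loses to Aoki; Mbeki loses to Ivanov; Rivera loses to Mbeki; Osei loses to Aoki); the cycle Aoki → Ivanov → Mbeki → Aoki rules out a Condorcet winner.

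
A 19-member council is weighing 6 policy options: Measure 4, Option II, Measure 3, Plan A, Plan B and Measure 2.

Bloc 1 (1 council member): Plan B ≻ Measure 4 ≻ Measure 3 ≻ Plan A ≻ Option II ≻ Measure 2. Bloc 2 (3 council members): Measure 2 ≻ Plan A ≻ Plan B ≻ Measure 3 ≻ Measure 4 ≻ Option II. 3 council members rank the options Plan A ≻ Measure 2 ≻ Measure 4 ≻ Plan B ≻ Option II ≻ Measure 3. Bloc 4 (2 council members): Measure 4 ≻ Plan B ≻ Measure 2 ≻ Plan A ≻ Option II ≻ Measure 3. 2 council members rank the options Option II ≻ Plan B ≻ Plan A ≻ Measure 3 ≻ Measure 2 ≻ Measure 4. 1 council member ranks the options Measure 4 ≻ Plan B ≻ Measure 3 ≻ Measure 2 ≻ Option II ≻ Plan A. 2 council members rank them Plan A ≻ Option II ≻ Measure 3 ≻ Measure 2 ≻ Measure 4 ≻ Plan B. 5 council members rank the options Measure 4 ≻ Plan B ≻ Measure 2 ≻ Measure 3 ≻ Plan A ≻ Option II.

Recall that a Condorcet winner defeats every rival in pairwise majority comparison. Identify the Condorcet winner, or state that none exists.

Head-to-head results (19 council members):
Measure 4 vs Option II: Measure 4 wins 15–4.
Measure 4 vs Measure 3: Measure 4, 12–7.
Measure 4–Plan A: Plan A 10–9.
Measure 4 vs Plan B: Measure 4 preferred on 3+2+1+2+5 = 13 ballots; Measure 4 wins 13–6.
Measure 4 vs Measure 2: Measure 2 wins 10–9.
Option II vs Measure 3: 3+2+2+2 = 9 for Option II, 10 for Measure 3 — Measure 3 by 10–9.
Option II vs Plan A: 2+1 = 3 for Option II, 16 for Plan A — Plan A by 16–3.
Option II vs Plan B: 2+2 = 4 for Option II, 15 for Plan B — Plan B by 15–4.
Option II vs Measure 2: Measure 2 wins 14–5.
Measure 3 vs Plan A: 1+1+5 = 7 for Measure 3, 12 for Plan A — Plan A by 12–7.
Measure 3 vs Plan B: 2 for Measure 3, 17 for Plan B — Plan B by 17–2.
Measure 3 vs Measure 2: Measure 2 wins 13–6.
Plan A vs Plan B: Plan B wins 11–8.
Plan A–Measure 2: Measure 2 11–8.
Plan B vs Measure 2: Plan B preferred on 1+2+2+1+5 = 11 ballots; Plan B wins 11–8.
Every option loses at least once (Measure 4 loses to Plan A; Option II loses to Measure 4; Measure 3 loses to Measure 4; Plan A loses to Plan B; Plan B loses to Measure 4; Measure 2 loses to Plan B). The majority relation contains the cycle Measure 4 > Plan B > Plan A > Measure 4, so there is no Condorcet winner.

none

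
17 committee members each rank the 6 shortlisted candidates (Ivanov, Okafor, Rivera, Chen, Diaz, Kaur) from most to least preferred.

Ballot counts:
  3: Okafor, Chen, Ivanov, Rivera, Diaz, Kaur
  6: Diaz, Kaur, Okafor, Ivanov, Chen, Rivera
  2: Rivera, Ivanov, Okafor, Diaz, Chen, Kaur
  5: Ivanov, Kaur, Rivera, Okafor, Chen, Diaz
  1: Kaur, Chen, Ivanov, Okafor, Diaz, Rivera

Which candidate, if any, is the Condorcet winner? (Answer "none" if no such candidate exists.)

none

Pairwise majorities:
Ivanov vs Okafor: Okafor, 9–8.
Ivanov–Rivera: Ivanov 15–2.
Ivanov–Chen: Ivanov 13–4.
Ivanov vs Diaz: Ivanov, 11–6.
Ivanov vs Kaur: Ivanov, 10–7.
Okafor–Rivera: Okafor 10–7.
Okafor–Chen: Okafor 16–1.
Okafor vs Diaz: Okafor wins 11–6.
Okafor vs Kaur: Kaur wins 12–5.
Rivera–Chen: Chen 10–7.
Rivera vs Diaz: Rivera, 10–7.
Rivera vs Kaur: Kaur, 12–5.
Chen–Diaz: Chen 9–8.
Chen vs Kaur: Kaur, 12–5.
Diaz vs Kaur: Diaz wins 11–6.
Each candidate drops at least one matchup (Ivanov loses to Okafor; Okafor loses to Kaur; Rivera loses to Ivanov; Chen loses to Ivanov; Diaz loses to Ivanov; Kaur loses to Ivanov); the cycle Ivanov beats Kaur beats Okafor beats Ivanov rules out a Condorcet winner.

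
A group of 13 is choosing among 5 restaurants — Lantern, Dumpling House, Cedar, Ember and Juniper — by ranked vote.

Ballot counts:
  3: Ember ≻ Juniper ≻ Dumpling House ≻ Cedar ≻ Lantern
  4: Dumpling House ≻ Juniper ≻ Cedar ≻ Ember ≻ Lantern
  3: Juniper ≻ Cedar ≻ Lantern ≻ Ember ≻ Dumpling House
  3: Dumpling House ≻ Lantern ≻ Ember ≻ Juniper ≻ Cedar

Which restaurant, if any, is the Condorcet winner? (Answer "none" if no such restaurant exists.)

Dumpling House

Head-to-head results (13 friends):
Lantern vs Dumpling House: Lantern is ranked higher on 3 ballots, Dumpling House on 10. Dumpling House wins 10–3.
Lantern vs Cedar: Lantern preferred on 3 ballots; Cedar wins 10–3.
Lantern vs Ember: Lantern is ranked higher on 3+3 = 6 ballots, Ember on 7. Ember wins 7–6.
Lantern vs Juniper: Lantern is ranked higher on 3 ballots, Juniper on 10. Juniper wins 10–3.
Dumpling House vs Cedar: 3+4+3 = 10 for Dumpling House, 3 for Cedar — Dumpling House by 10–3.
Dumpling House vs Ember: 4+3 = 7 for Dumpling House, 6 for Ember — Dumpling House by 7–6.
Dumpling House vs Juniper: 7 to 6, Dumpling House.
Cedar vs Ember: Cedar is ranked higher on 4+3 = 7 ballots, Ember on 6. Cedar wins 7–6.
Cedar vs Juniper: 0 to 13, Juniper.
Ember vs Juniper: Ember preferred on 3+3 = 6 ballots; Juniper wins 7–6.
Dumpling House defeats every rival head-to-head and is the Condorcet winner.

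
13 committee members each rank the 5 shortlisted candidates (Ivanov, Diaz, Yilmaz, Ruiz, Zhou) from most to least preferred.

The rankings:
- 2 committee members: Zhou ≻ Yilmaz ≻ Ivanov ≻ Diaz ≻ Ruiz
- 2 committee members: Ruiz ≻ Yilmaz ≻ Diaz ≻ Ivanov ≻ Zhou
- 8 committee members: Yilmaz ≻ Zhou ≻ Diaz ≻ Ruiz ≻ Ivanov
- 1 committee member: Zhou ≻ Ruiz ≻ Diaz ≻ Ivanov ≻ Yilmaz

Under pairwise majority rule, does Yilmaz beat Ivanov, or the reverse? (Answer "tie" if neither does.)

Ballots ranking Yilmaz above Ivanov: 2 + 2 + 8 = 12.
Ballots ranking Ivanov above Yilmaz: 13 − 12 = 1.
Yilmaz wins the head-to-head 12–1.

Yilmaz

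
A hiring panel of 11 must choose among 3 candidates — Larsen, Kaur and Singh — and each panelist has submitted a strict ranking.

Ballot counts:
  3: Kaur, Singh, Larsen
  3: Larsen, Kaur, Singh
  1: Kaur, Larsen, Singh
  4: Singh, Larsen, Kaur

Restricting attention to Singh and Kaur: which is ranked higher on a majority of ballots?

Kaur

Ballots ranking Singh above Kaur: 4.
Ballots ranking Kaur above Singh: 11 − 4 = 7.
Kaur wins the head-to-head 7–4.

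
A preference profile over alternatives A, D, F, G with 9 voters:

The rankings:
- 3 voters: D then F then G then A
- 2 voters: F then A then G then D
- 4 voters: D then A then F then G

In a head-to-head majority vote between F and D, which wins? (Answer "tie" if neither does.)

D

Ballots ranking F above D: 2.
Ballots ranking D above F: 9 − 2 = 7.
D wins the head-to-head 7–2.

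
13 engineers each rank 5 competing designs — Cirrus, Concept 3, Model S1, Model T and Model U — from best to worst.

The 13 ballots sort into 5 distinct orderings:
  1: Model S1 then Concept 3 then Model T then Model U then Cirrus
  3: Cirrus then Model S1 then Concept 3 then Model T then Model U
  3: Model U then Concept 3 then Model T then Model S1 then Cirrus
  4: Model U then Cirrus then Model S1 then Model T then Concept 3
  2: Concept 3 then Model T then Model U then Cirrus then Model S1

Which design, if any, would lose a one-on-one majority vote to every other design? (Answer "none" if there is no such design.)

Model T

Pairwise majorities:
Cirrus vs Concept 3: Cirrus wins 7–6.
Cirrus vs Model S1: Cirrus is ranked higher on 3+4+2 = 9 ballots, Model S1 on 4. Cirrus wins 9–4.
Cirrus vs Model T: 7 to 6, Cirrus.
Cirrus vs Model U: Model U wins 10–3.
Concept 3 vs Model S1: Model S1, 8–5.
Concept 3–Model T: Concept 3 9–4.
Concept 3 vs Model U: Concept 3 preferred on 1+3+2 = 6 ballots; Model U wins 7–6.
Model S1 vs Model T: 8 to 5, Model S1.
Model S1 vs Model U: 4 to 9, Model U.
Model T vs Model U: Model U wins 7–6.
Only Model T has no wins; Model T is the Condorcet loser.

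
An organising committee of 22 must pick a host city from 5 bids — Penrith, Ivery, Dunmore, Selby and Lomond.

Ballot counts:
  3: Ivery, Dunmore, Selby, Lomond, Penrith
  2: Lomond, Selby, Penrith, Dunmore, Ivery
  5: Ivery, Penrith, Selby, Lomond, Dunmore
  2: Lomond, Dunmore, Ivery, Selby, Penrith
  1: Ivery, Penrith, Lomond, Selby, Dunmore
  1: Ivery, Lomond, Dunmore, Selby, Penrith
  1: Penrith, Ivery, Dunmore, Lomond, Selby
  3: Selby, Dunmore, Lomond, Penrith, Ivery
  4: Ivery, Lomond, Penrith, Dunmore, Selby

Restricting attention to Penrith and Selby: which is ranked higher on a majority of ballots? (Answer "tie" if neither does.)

tie

Ballots ranking Penrith above Selby: 5 + 1 + 1 + 4 = 11.
Ballots ranking Selby above Penrith: 22 − 11 = 11.
11–11: the pair ties.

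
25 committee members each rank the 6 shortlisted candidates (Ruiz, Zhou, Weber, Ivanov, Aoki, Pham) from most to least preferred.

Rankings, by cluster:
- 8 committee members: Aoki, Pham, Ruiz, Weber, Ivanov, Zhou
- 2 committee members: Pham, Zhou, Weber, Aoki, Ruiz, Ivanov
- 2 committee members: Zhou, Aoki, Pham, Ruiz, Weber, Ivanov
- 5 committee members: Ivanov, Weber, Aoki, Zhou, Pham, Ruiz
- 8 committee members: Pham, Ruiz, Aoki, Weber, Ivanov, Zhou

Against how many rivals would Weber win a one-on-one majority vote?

Weber against each rival (25 committee members):
Weber vs Ruiz: Ruiz wins 18–7.
Weber–Zhou: Weber 21–4.
Weber vs Ivanov: Weber wins 20–5.
Weber vs Aoki: Aoki, 18–7.
Weber vs Pham: Pham, 20–5.
Weber beats Zhou, Ivanov; loses to Ruiz, Aoki, Pham — 2 pairwise wins.

2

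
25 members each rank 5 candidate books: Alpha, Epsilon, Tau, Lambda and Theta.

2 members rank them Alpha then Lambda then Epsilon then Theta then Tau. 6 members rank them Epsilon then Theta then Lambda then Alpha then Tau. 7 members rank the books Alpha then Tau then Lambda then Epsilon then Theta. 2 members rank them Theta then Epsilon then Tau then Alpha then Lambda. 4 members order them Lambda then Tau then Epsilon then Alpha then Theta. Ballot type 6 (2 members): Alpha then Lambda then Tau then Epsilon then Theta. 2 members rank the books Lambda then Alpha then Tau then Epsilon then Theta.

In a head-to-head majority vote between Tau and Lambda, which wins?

Ballots ranking Tau above Lambda: 7 + 2 = 9.
Ballots ranking Lambda above Tau: 25 − 9 = 16.
Lambda wins the head-to-head 16–9.

Lambda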